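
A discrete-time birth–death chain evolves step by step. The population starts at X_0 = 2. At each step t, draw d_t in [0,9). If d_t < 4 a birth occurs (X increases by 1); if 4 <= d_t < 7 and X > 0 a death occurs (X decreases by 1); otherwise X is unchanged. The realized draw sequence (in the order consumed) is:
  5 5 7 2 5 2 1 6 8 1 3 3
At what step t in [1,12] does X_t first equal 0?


t=0: X=2, d=5 → death, X_1=1
t=1: X=1, d=5 → death, X_2=0
t=2: X=0, d=7 → hold, X_3=0
t=3: X=0, d=2 → birth, X_4=1
t=4: X=1, d=5 → death, X_5=0
t=5: X=0, d=2 → birth, X_6=1
t=6: X=1, d=1 → birth, X_7=2
t=7: X=2, d=6 → death, X_8=1
t=8: X=1, d=8 → hold, X_9=1
t=9: X=1, d=1 → birth, X_10=2
t=10: X=2, d=3 → birth, X_11=3
t=11: X=3, d=3 → birth, X_12=4

2


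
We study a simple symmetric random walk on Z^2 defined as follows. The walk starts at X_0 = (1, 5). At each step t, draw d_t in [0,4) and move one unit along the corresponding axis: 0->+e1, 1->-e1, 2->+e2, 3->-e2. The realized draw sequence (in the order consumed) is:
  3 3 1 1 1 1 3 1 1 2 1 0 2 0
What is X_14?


(-4, 4)

t=0: X=(1, 5), d=3 → -e2, X_1=(1, 4)
t=1: X=(1, 4), d=3 → -e2, X_2=(1, 3)
t=2: X=(1, 3), d=1 → -e1, X_3=(0, 3)
t=3: X=(0, 3), d=1 → -e1, X_4=(-1, 3)
t=4: X=(-1, 3), d=1 → -e1, X_5=(-2, 3)
t=5: X=(-2, 3), d=1 → -e1, X_6=(-3, 3)
t=6: X=(-3, 3), d=3 → -e2, X_7=(-3, 2)
t=7: X=(-3, 2), d=1 → -e1, X_8=(-4, 2)
t=8: X=(-4, 2), d=1 → -e1, X_9=(-5, 2)
t=9: X=(-5, 2), d=2 → +e2, X_10=(-5, 3)
t=10: X=(-5, 3), d=1 → -e1, X_11=(-6, 3)
t=11: X=(-6, 3), d=0 → +e1, X_12=(-5, 3)
t=12: X=(-5, 3), d=2 → +e2, X_13=(-5, 4)
t=13: X=(-5, 4), d=0 → +e1, X_14=(-4, 4)


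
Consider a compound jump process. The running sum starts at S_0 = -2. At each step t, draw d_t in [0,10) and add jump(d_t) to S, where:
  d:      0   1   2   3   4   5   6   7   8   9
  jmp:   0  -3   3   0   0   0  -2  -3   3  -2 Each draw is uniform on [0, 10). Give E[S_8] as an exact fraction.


-26/5

Outcome values over d=0..9: [0, -3, 3, 0, 0, 0, -2, -3, 3, -2]
Σy = -4, Σy² = 44, M = 10
μ = -4/10 = -2/5,  σ² = 44/10 − (-2/5)² = 106/25
E[S_8] = -2 + 8·(-2/5) = -26/5


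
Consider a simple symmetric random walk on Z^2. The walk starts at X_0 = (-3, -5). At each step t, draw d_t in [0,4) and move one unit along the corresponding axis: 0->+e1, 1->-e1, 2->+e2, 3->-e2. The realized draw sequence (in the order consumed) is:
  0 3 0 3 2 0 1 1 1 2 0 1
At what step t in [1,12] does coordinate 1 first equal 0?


6

t=0: X=(-3, -5), d=0 → +e1, X_1=(-2, -5)
t=1: X=(-2, -5), d=3 → -e2, X_2=(-2, -6)
t=2: X=(-2, -6), d=0 → +e1, X_3=(-1, -6)
t=3: X=(-1, -6), d=3 → -e2, X_4=(-1, -7)
t=4: X=(-1, -7), d=2 → +e2, X_5=(-1, -6)
t=5: X=(-1, -6), d=0 → +e1, X_6=(0, -6)
t=6: X=(0, -6), d=1 → -e1, X_7=(-1, -6)
t=7: X=(-1, -6), d=1 → -e1, X_8=(-2, -6)
t=8: X=(-2, -6), d=1 → -e1, X_9=(-3, -6)
t=9: X=(-3, -6), d=2 → +e2, X_10=(-3, -5)
t=10: X=(-3, -5), d=0 → +e1, X_11=(-2, -5)
t=11: X=(-2, -5), d=1 → -e1, X_12=(-3, -5)


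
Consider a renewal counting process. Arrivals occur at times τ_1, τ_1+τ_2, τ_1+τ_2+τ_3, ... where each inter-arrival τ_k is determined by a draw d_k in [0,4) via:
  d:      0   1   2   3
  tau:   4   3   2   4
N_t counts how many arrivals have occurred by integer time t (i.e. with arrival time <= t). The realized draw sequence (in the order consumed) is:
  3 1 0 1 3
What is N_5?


1

draw d_1=3: τ_1=4, arrival time A_1=4
draw d_2=1: τ_2=3, arrival time A_2=7
draw d_3=0: τ_3=4, arrival time A_3=11
draw d_4=1: τ_4=3, arrival time A_4=14
draw d_5=3: τ_5=4, arrival time A_5=18
N_t over t=0..5: 0:0 1:0 2:0 3:0 4:1 5:1


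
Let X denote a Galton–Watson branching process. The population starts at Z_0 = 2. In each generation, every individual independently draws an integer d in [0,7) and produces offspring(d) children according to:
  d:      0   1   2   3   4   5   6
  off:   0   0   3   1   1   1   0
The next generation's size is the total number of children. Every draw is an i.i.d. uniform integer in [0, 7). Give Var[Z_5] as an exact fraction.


1123600896/282475249

Outcome values over d=0..6: [0, 0, 3, 1, 1, 1, 0]
Σy = 6, Σy² = 12, M = 7
μ = 6/7 = 6/7,  σ² = 12/7 − (6/7)² = 48/49
V_0 = 0, E_0 = 2
V_1 = 48/49·E_0 + (6/7)²·V_0 = 96/49;  E_1 = 12/7
V_2 = 48/49·E_1 + (6/7)²·V_1 = 7488/2401;  E_2 = 72/49
V_3 = 48/49·E_2 + (6/7)²·V_2 = 438912/117649;  E_3 = 432/343
V_4 = 48/49·E_3 + (6/7)²·V_3 = 22913280/5764801;  E_4 = 2592/2401
V_5 = 48/49·E_4 + (6/7)²·V_4 = 1123600896/282475249;  E_5 = 15552/16807


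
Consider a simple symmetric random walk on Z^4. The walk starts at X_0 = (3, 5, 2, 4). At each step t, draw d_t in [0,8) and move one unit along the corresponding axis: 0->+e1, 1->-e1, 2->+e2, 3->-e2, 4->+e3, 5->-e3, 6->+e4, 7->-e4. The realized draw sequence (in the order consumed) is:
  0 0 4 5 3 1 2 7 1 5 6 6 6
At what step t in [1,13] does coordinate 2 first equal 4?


t=0: X=(3, 5, 2, 4), d=0 → +e1, X_1=(4, 5, 2, 4)
t=1: X=(4, 5, 2, 4), d=0 → +e1, X_2=(5, 5, 2, 4)
t=2: X=(5, 5, 2, 4), d=4 → +e3, X_3=(5, 5, 3, 4)
t=3: X=(5, 5, 3, 4), d=5 → -e3, X_4=(5, 5, 2, 4)
t=4: X=(5, 5, 2, 4), d=3 → -e2, X_5=(5, 4, 2, 4)
t=5: X=(5, 4, 2, 4), d=1 → -e1, X_6=(4, 4, 2, 4)
t=6: X=(4, 4, 2, 4), d=2 → +e2, X_7=(4, 5, 2, 4)
t=7: X=(4, 5, 2, 4), d=7 → -e4, X_8=(4, 5, 2, 3)
t=8: X=(4, 5, 2, 3), d=1 → -e1, X_9=(3, 5, 2, 3)
t=9: X=(3, 5, 2, 3), d=5 → -e3, X_10=(3, 5, 1, 3)
t=10: X=(3, 5, 1, 3), d=6 → +e4, X_11=(3, 5, 1, 4)
t=11: X=(3, 5, 1, 4), d=6 → +e4, X_12=(3, 5, 1, 5)
t=12: X=(3, 5, 1, 5), d=6 → +e4, X_13=(3, 5, 1, 6)

5


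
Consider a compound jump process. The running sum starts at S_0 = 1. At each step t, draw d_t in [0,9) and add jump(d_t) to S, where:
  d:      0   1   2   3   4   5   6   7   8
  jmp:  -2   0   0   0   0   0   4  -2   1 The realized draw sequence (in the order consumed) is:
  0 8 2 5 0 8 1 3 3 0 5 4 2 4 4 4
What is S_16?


t=0: S=1, d=0, jump=-2, S_1=-1
t=1: S=-1, d=8, jump=1, S_2=0
t=2: S=0, d=2, jump=0, S_3=0
t=3: S=0, d=5, jump=0, S_4=0
t=4: S=0, d=0, jump=-2, S_5=-2
t=5: S=-2, d=8, jump=1, S_6=-1
t=6: S=-1, d=1, jump=0, S_7=-1
t=7: S=-1, d=3, jump=0, S_8=-1
t=8: S=-1, d=3, jump=0, S_9=-1
t=9: S=-1, d=0, jump=-2, S_10=-3
t=10: S=-3, d=5, jump=0, S_11=-3
t=11: S=-3, d=4, jump=0, S_12=-3
t=12: S=-3, d=2, jump=0, S_13=-3
t=13: S=-3, d=4, jump=0, S_14=-3
t=14: S=-3, d=4, jump=0, S_15=-3
t=15: S=-3, d=4, jump=0, S_16=-3

-3


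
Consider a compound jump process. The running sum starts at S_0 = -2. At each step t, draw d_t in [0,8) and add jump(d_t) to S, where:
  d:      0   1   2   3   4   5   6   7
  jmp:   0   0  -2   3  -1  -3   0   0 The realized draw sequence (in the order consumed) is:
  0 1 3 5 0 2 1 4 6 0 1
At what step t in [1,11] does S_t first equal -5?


t=0: S=-2, d=0, jump=0, S_1=-2
t=1: S=-2, d=1, jump=0, S_2=-2
t=2: S=-2, d=3, jump=3, S_3=1
t=3: S=1, d=5, jump=-3, S_4=-2
t=4: S=-2, d=0, jump=0, S_5=-2
t=5: S=-2, d=2, jump=-2, S_6=-4
t=6: S=-4, d=1, jump=0, S_7=-4
t=7: S=-4, d=4, jump=-1, S_8=-5
t=8: S=-5, d=6, jump=0, S_9=-5
t=9: S=-5, d=0, jump=0, S_10=-5
t=10: S=-5, d=1, jump=0, S_11=-5

8


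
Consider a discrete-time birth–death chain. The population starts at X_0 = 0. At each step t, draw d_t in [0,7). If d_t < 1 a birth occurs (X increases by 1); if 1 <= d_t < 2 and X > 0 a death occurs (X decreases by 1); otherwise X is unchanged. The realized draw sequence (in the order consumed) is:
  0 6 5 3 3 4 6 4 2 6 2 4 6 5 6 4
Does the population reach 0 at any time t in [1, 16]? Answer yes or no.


t=0: X=0, d=0 → birth, X_1=1
t=1: X=1, d=6 → hold, X_2=1
t=2: X=1, d=5 → hold, X_3=1
t=3: X=1, d=3 → hold, X_4=1
t=4: X=1, d=3 → hold, X_5=1
t=5: X=1, d=4 → hold, X_6=1
t=6: X=1, d=6 → hold, X_7=1
t=7: X=1, d=4 → hold, X_8=1
t=8: X=1, d=2 → hold, X_9=1
t=9: X=1, d=6 → hold, X_10=1
t=10: X=1, d=2 → hold, X_11=1
t=11: X=1, d=4 → hold, X_12=1
t=12: X=1, d=6 → hold, X_13=1
t=13: X=1, d=5 → hold, X_14=1
t=14: X=1, d=6 → hold, X_15=1
t=15: X=1, d=4 → hold, X_16=1

no


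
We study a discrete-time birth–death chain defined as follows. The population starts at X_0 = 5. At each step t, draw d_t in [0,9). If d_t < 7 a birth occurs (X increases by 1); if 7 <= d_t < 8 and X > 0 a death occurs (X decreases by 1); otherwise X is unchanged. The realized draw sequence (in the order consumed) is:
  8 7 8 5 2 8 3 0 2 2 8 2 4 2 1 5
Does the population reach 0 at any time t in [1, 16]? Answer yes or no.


no

t=0: X=5, d=8 → hold, X_1=5
t=1: X=5, d=7 → death, X_2=4
t=2: X=4, d=8 → hold, X_3=4
t=3: X=4, d=5 → birth, X_4=5
t=4: X=5, d=2 → birth, X_5=6
t=5: X=6, d=8 → hold, X_6=6
t=6: X=6, d=3 → birth, X_7=7
t=7: X=7, d=0 → birth, X_8=8
t=8: X=8, d=2 → birth, X_9=9
t=9: X=9, d=2 → birth, X_10=10
t=10: X=10, d=8 → hold, X_11=10
t=11: X=10, d=2 → birth, X_12=11
t=12: X=11, d=4 → birth, X_13=12
t=13: X=12, d=2 → birth, X_14=13
t=14: X=13, d=1 → birth, X_15=14
t=15: X=14, d=5 → birth, X_16=15


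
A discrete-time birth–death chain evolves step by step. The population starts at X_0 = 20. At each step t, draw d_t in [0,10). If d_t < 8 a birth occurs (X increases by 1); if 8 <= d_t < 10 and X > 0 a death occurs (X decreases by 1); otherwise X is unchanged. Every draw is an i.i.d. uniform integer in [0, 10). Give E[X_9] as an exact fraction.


127/5

X can drop by at most 1 per step and X_0 = 20 > T = 9, so X_t >= 20 − t >= 11 > 0 for every t <= 9: the floor at 0 (the 'and X > 0' condition) never binds. Hence X_9 = X_0 + Σ_{t<9} Y_t with i.i.d. increments Y_t = y(d_t) ∈ {+1, −1, 0}.
Outcome values over d=0..9: [1, 1, 1, 1, 1, 1, 1, 1, -1, -1]
Σy = 6, Σy² = 10, M = 10
μ = 6/10 = 3/5,  σ² = 10/10 − (3/5)² = 16/25
E[X_9] = 20 + 9·(3/5) = 127/5


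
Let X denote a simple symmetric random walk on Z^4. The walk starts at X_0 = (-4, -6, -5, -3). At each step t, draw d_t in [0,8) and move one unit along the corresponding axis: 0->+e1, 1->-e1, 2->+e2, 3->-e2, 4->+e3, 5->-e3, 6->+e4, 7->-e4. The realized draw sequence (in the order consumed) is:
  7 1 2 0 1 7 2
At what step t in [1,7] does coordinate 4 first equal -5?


t=0: X=(-4, -6, -5, -3), d=7 → -e4, X_1=(-4, -6, -5, -4)
t=1: X=(-4, -6, -5, -4), d=1 → -e1, X_2=(-5, -6, -5, -4)
t=2: X=(-5, -6, -5, -4), d=2 → +e2, X_3=(-5, -5, -5, -4)
t=3: X=(-5, -5, -5, -4), d=0 → +e1, X_4=(-4, -5, -5, -4)
t=4: X=(-4, -5, -5, -4), d=1 → -e1, X_5=(-5, -5, -5, -4)
t=5: X=(-5, -5, -5, -4), d=7 → -e4, X_6=(-5, -5, -5, -5)
t=6: X=(-5, -5, -5, -5), d=2 → +e2, X_7=(-5, -4, -5, -5)

6


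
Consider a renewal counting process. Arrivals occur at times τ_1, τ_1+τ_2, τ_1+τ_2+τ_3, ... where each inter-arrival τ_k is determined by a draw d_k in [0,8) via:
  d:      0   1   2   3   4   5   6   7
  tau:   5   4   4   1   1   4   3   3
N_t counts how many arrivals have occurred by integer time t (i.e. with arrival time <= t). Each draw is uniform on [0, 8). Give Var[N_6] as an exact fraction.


9696903/16777216

Inter-arrival values over d=0..7: [5, 4, 4, 1, 1, 4, 3, 3]
Each d has probability 1/8, so the pmf of τ is: f(1) = 1/4, f(3) = 1/4, f(4) = 3/8, f(5) = 1/8
Let p_n(j) = P(N_n = j), with p_0 = [1]. Condition on τ_1: p_n(0) = P(τ > n), and for j >= 1, p_n(j) = Σ_{k<=n} f(k)·p_{n−k}(j−1)
p_1 = [3/4, 1/4]  (j = 0..1)
p_2 = [3/4, 3/16, 1/16]  (j = 0..2)
p_3 = [1/2, 7/16, 3/64, 1/64]  (j = 0..3)
p_4 = [1/8, 11/16, 11/64, 3/256, 1/256]  (j = 0..4)
p_5 = [0, 5/8, 5/16, 15/256, 3/1024, 1/1024]  (j = 0..5)
p_6 = [0, 1/2, 47/128, 29/256, 19/1024, 3/4096, 1/4096]  (j = 0..6)
E[N_6] = Σ j·p_6(j) = 6773/4096;  E[N_6²] = Σ j²·p_6(j) = 13567/4096
Var[N_6] = 13567/4096 − (6773/4096)² = 9696903/16777216


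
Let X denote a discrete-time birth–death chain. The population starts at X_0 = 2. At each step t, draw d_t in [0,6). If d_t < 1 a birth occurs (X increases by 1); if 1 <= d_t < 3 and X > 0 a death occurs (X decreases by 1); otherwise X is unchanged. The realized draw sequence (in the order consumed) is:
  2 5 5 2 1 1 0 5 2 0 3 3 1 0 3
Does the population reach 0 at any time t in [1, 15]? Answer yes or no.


t=0: X=2, d=2 → death, X_1=1
t=1: X=1, d=5 → hold, X_2=1
t=2: X=1, d=5 → hold, X_3=1
t=3: X=1, d=2 → death, X_4=0
t=4: X=0, d=1 → hold, X_5=0
t=5: X=0, d=1 → hold, X_6=0
t=6: X=0, d=0 → birth, X_7=1
t=7: X=1, d=5 → hold, X_8=1
t=8: X=1, d=2 → death, X_9=0
t=9: X=0, d=0 → birth, X_10=1
t=10: X=1, d=3 → hold, X_11=1
t=11: X=1, d=3 → hold, X_12=1
t=12: X=1, d=1 → death, X_13=0
t=13: X=0, d=0 → birth, X_14=1
t=14: X=1, d=3 → hold, X_15=1

yes


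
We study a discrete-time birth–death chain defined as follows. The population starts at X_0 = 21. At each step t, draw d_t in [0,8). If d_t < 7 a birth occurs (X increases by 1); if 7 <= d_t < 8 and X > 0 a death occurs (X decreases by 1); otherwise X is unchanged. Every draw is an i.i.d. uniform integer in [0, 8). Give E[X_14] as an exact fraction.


X can drop by at most 1 per step and X_0 = 21 > T = 14, so X_t >= 21 − t >= 7 > 0 for every t <= 14: the floor at 0 (the 'and X > 0' condition) never binds. Hence X_14 = X_0 + Σ_{t<14} Y_t with i.i.d. increments Y_t = y(d_t) ∈ {+1, −1, 0}.
Outcome values over d=0..7: [1, 1, 1, 1, 1, 1, 1, -1]
Σy = 6, Σy² = 8, M = 8
μ = 6/8 = 3/4,  σ² = 8/8 − (3/4)² = 7/16
E[X_14] = 21 + 14·(3/4) = 63/2

63/2


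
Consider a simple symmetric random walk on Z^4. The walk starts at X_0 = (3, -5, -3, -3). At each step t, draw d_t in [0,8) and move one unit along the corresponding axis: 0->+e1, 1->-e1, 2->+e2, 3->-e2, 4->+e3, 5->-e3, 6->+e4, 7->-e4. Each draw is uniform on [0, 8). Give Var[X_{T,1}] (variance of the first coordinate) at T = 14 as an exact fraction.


Outcome values over d=0..7: [1, -1, 0, 0, 0, 0, 0, 0]
Σy = 0, Σy² = 2, M = 8
μ = 0/8 = 0,  σ² = 2/8 − (0)² = 1/4
Independent increments: Var[X_14] = 14·σ² = 14·(1/4) = 7/2

7/2


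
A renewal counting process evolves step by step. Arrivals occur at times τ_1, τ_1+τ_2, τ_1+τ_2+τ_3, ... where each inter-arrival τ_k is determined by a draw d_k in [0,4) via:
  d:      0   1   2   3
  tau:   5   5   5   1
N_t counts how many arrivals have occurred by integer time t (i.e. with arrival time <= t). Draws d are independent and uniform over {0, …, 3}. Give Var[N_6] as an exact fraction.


5082567/16777216

Inter-arrival values over d=0..3: [5, 5, 5, 1]
Each d has probability 1/4, so the pmf of τ is: f(1) = 1/4, f(5) = 3/4
Let p_n(j) = P(N_n = j), with p_0 = [1]. Condition on τ_1: p_n(0) = P(τ > n), and for j >= 1, p_n(j) = Σ_{k<=n} f(k)·p_{n−k}(j−1)
p_1 = [3/4, 1/4]  (j = 0..1)
p_2 = [3/4, 3/16, 1/16]  (j = 0..2)
p_3 = [3/4, 3/16, 3/64, 1/64]  (j = 0..3)
p_4 = [3/4, 3/16, 3/64, 3/256, 1/256]  (j = 0..4)
p_5 = [0, 15/16, 3/64, 3/256, 3/1024, 1/1024]  (j = 0..5)
p_6 = [0, 9/16, 27/64, 3/256, 3/1024, 3/4096, 1/4096]  (j = 0..6)
E[N_6] = Σ j·p_6(j) = 5973/4096;  E[N_6²] = Σ j²·p_6(j) = 9951/4096
Var[N_6] = 9951/4096 − (5973/4096)² = 5082567/16777216


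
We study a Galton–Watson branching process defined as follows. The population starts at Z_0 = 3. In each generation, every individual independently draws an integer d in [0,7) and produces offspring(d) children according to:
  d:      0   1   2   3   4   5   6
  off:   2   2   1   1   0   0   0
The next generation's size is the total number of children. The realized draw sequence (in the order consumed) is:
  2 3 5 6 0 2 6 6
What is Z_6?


0

gen 0: Z_0=3, draws=[2, 3, 5], offspring=[1, 1, 0], Z_1=2
gen 1: Z_1=2, draws=[6, 0], offspring=[0, 2], Z_2=2
gen 2: Z_2=2, draws=[2, 6], offspring=[1, 0], Z_3=1
gen 3: Z_3=1, draws=[6], offspring=[0], Z_4=0
gen 4: Z_4=0, draws=[], offspring=[], Z_5=0
gen 5: Z_5=0, draws=[], offspring=[], Z_6=0


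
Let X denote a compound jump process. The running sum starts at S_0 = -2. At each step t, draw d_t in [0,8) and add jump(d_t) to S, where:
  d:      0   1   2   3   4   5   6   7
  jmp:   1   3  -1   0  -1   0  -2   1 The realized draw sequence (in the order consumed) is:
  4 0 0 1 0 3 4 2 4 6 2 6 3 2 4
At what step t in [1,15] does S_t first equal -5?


12

t=0: S=-2, d=4, jump=-1, S_1=-3
t=1: S=-3, d=0, jump=1, S_2=-2
t=2: S=-2, d=0, jump=1, S_3=-1
t=3: S=-1, d=1, jump=3, S_4=2
t=4: S=2, d=0, jump=1, S_5=3
t=5: S=3, d=3, jump=0, S_6=3
t=6: S=3, d=4, jump=-1, S_7=2
t=7: S=2, d=2, jump=-1, S_8=1
t=8: S=1, d=4, jump=-1, S_9=0
t=9: S=0, d=6, jump=-2, S_10=-2
t=10: S=-2, d=2, jump=-1, S_11=-3
t=11: S=-3, d=6, jump=-2, S_12=-5
t=12: S=-5, d=3, jump=0, S_13=-5
t=13: S=-5, d=2, jump=-1, S_14=-6
t=14: S=-6, d=4, jump=-1, S_15=-7


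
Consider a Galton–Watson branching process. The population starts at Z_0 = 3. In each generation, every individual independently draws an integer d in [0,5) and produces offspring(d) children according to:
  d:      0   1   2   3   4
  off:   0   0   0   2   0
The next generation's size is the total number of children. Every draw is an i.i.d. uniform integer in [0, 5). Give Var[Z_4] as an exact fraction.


77952/390625

Outcome values over d=0..4: [0, 0, 0, 2, 0]
Σy = 2, Σy² = 4, M = 5
μ = 2/5 = 2/5,  σ² = 4/5 − (2/5)² = 16/25
V_0 = 0, E_0 = 3
V_1 = 16/25·E_0 + (2/5)²·V_0 = 48/25;  E_1 = 6/5
V_2 = 16/25·E_1 + (2/5)²·V_1 = 672/625;  E_2 = 12/25
V_3 = 16/25·E_2 + (2/5)²·V_2 = 7488/15625;  E_3 = 24/125
V_4 = 16/25·E_3 + (2/5)²·V_3 = 77952/390625;  E_4 = 48/625


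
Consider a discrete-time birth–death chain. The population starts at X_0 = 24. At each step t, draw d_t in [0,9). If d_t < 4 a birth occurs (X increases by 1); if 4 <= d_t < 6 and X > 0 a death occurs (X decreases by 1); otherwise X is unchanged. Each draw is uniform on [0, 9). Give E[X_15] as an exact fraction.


82/3

X can drop by at most 1 per step and X_0 = 24 > T = 15, so X_t >= 24 − t >= 9 > 0 for every t <= 15: the floor at 0 (the 'and X > 0' condition) never binds. Hence X_15 = X_0 + Σ_{t<15} Y_t with i.i.d. increments Y_t = y(d_t) ∈ {+1, −1, 0}.
Outcome values over d=0..8: [1, 1, 1, 1, -1, -1, 0, 0, 0]
Σy = 2, Σy² = 6, M = 9
μ = 2/9 = 2/9,  σ² = 6/9 − (2/9)² = 50/81
E[X_15] = 24 + 15·(2/9) = 82/3


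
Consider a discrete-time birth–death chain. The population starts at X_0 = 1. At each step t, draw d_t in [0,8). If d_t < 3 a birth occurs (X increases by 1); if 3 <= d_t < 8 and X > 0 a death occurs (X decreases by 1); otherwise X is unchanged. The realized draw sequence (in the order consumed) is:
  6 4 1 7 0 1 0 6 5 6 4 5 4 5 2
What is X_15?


t=0: X=1, d=6 → death, X_1=0
t=1: X=0, d=4 → hold, X_2=0
t=2: X=0, d=1 → birth, X_3=1
t=3: X=1, d=7 → death, X_4=0
t=4: X=0, d=0 → birth, X_5=1
t=5: X=1, d=1 → birth, X_6=2
t=6: X=2, d=0 → birth, X_7=3
t=7: X=3, d=6 → death, X_8=2
t=8: X=2, d=5 → death, X_9=1
t=9: X=1, d=6 → death, X_10=0
t=10: X=0, d=4 → hold, X_11=0
t=11: X=0, d=5 → hold, X_12=0
t=12: X=0, d=4 → hold, X_13=0
t=13: X=0, d=5 → hold, X_14=0
t=14: X=0, d=2 → birth, X_15=1

1


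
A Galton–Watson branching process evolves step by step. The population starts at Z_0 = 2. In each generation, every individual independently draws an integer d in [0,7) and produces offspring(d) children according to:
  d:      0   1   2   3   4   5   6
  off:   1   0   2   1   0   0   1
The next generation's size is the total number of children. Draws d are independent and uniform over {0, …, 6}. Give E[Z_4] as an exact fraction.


1250/2401

Outcome values over d=0..6: [1, 0, 2, 1, 0, 0, 1]
Σy = 5, Σy² = 7, M = 7
μ = 5/7 = 5/7,  σ² = 7/7 − (5/7)² = 24/49
E[Z_0] = 2
E[Z_1] = 5/7·E[Z_0] = 10/7
E[Z_2] = 5/7·E[Z_1] = 50/49
E[Z_3] = 5/7·E[Z_2] = 250/343
E[Z_4] = 5/7·E[Z_3] = 1250/2401


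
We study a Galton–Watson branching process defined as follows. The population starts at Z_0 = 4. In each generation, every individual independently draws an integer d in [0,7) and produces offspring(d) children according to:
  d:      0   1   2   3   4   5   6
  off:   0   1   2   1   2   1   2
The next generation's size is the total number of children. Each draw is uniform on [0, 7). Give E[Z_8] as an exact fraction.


172186884/5764801

Outcome values over d=0..6: [0, 1, 2, 1, 2, 1, 2]
Σy = 9, Σy² = 15, M = 7
μ = 9/7 = 9/7,  σ² = 15/7 − (9/7)² = 24/49
E[Z_0] = 4
E[Z_1] = 9/7·E[Z_0] = 36/7
E[Z_2] = 9/7·E[Z_1] = 324/49
E[Z_3] = 9/7·E[Z_2] = 2916/343
E[Z_4] = 9/7·E[Z_3] = 26244/2401
E[Z_5] = 9/7·E[Z_4] = 236196/16807
E[Z_6] = 9/7·E[Z_5] = 2125764/117649
E[Z_7] = 9/7·E[Z_6] = 19131876/823543
E[Z_8] = 9/7·E[Z_7] = 172186884/5764801


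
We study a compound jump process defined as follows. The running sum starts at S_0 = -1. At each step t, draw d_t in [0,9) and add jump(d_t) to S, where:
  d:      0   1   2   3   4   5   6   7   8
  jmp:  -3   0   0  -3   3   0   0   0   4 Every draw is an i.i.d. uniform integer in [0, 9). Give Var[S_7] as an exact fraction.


Outcome values over d=0..8: [-3, 0, 0, -3, 3, 0, 0, 0, 4]
Σy = 1, Σy² = 43, M = 9
μ = 1/9 = 1/9,  σ² = 43/9 − (1/9)² = 386/81
Independent increments: Var[S_7] = 7·σ² = 7·(386/81) = 2702/81

2702/81


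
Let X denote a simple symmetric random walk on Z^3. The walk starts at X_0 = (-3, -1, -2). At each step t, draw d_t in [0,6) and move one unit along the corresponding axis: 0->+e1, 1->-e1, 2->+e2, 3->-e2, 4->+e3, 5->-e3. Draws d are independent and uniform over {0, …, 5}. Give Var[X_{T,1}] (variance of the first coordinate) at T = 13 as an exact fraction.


Outcome values over d=0..5: [1, -1, 0, 0, 0, 0]
Σy = 0, Σy² = 2, M = 6
μ = 0/6 = 0,  σ² = 2/6 − (0)² = 1/3
Independent increments: Var[X_13] = 13·σ² = 13·(1/3) = 13/3

13/3


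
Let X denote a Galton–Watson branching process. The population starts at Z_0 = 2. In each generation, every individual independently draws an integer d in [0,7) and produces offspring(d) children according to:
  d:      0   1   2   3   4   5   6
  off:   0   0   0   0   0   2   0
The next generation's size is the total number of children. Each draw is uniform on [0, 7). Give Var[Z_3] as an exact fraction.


12864/117649

Outcome values over d=0..6: [0, 0, 0, 0, 0, 2, 0]
Σy = 2, Σy² = 4, M = 7
μ = 2/7 = 2/7,  σ² = 4/7 − (2/7)² = 24/49
V_0 = 0, E_0 = 2
V_1 = 24/49·E_0 + (2/7)²·V_0 = 48/49;  E_1 = 4/7
V_2 = 24/49·E_1 + (2/7)²·V_1 = 864/2401;  E_2 = 8/49
V_3 = 24/49·E_2 + (2/7)²·V_2 = 12864/117649;  E_3 = 16/343


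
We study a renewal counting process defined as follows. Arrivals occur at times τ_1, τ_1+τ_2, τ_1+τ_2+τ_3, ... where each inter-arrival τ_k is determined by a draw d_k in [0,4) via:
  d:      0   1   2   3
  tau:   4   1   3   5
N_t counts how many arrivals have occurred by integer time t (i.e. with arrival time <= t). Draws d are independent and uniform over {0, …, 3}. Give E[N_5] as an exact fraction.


1413/1024

Inter-arrival values over d=0..3: [4, 1, 3, 5]
Each d has probability 1/4, so the pmf of τ is: f(1) = 1/4, f(3) = 1/4, f(4) = 1/4, f(5) = 1/4
Renewal equation for m(n) = E[N_n]: condition on τ_1 = k (if k <= n, one arrival plus a fresh copy on the remaining n−k steps): m(n) = F(n) + Σ_{k<=n} f(k)·m(n−k), where F(n) = P(τ <= n) and m(0) = 0
m(1) = F(1) = 1/4
m(2) = F(2) + f(1)·m(1) = 1/4 + 1/4·1/4 = 5/16
m(3) = F(3) + f(1)·m(2) = 1/2 + 1/4·5/16 = 37/64
m(4) = F(4) + f(1)·m(3) + f(3)·m(1) = 3/4 + 1/4·37/64 + 1/4·1/4 = 245/256
m(5) = F(5) + f(1)·m(4) + f(3)·m(2) + f(4)·m(1) = 1 + 1/4·245/256 + 1/4·5/16 + 1/4·1/4 = 1413/1024
E[N_5] = m(5) = 1413/1024


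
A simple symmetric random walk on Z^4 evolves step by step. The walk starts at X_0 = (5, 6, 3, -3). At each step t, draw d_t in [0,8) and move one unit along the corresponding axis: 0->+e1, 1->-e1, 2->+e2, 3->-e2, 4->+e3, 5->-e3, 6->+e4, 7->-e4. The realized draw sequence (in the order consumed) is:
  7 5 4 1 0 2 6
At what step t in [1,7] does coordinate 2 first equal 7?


t=0: X=(5, 6, 3, -3), d=7 → -e4, X_1=(5, 6, 3, -4)
t=1: X=(5, 6, 3, -4), d=5 → -e3, X_2=(5, 6, 2, -4)
t=2: X=(5, 6, 2, -4), d=4 → +e3, X_3=(5, 6, 3, -4)
t=3: X=(5, 6, 3, -4), d=1 → -e1, X_4=(4, 6, 3, -4)
t=4: X=(4, 6, 3, -4), d=0 → +e1, X_5=(5, 6, 3, -4)
t=5: X=(5, 6, 3, -4), d=2 → +e2, X_6=(5, 7, 3, -4)
t=6: X=(5, 7, 3, -4), d=6 → +e4, X_7=(5, 7, 3, -3)

6


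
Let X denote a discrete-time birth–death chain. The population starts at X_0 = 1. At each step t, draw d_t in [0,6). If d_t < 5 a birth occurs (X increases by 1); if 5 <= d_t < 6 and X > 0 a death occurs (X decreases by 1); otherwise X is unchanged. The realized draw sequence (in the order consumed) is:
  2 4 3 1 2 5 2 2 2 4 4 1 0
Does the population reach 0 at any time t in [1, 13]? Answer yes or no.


no

t=0: X=1, d=2 → birth, X_1=2
t=1: X=2, d=4 → birth, X_2=3
t=2: X=3, d=3 → birth, X_3=4
t=3: X=4, d=1 → birth, X_4=5
t=4: X=5, d=2 → birth, X_5=6
t=5: X=6, d=5 → death, X_6=5
t=6: X=5, d=2 → birth, X_7=6
t=7: X=6, d=2 → birth, X_8=7
t=8: X=7, d=2 → birth, X_9=8
t=9: X=8, d=4 → birth, X_10=9
t=10: X=9, d=4 → birth, X_11=10
t=11: X=10, d=1 → birth, X_12=11
t=12: X=11, d=0 → birth, X_13=12


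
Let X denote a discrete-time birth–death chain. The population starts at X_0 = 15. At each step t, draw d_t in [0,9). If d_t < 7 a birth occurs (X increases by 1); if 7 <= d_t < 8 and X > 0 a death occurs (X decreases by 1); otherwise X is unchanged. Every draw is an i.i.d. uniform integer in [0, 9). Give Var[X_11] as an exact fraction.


44/9

X can drop by at most 1 per step and X_0 = 15 > T = 11, so X_t >= 15 − t >= 4 > 0 for every t <= 11: the floor at 0 (the 'and X > 0' condition) never binds. Hence X_11 = X_0 + Σ_{t<11} Y_t with i.i.d. increments Y_t = y(d_t) ∈ {+1, −1, 0}.
Outcome values over d=0..8: [1, 1, 1, 1, 1, 1, 1, -1, 0]
Σy = 6, Σy² = 8, M = 9
μ = 6/9 = 2/3,  σ² = 8/9 − (2/3)² = 4/9
Independent increments: Var[X_11] = 11·σ² = 11·(4/9) = 44/9


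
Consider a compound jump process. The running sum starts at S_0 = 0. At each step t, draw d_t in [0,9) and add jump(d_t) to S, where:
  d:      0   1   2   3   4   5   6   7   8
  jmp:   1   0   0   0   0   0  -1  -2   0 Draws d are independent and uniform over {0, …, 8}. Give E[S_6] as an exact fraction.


Outcome values over d=0..8: [1, 0, 0, 0, 0, 0, -1, -2, 0]
Σy = -2, Σy² = 6, M = 9
μ = -2/9 = -2/9,  σ² = 6/9 − (-2/9)² = 50/81
E[S_6] = 0 + 6·(-2/9) = -4/3

-4/3


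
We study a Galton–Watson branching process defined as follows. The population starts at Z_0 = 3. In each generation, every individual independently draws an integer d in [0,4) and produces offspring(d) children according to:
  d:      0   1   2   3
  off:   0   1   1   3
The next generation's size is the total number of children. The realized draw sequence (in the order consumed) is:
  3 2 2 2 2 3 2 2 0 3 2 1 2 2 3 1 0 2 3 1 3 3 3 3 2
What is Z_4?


gen 0: Z_0=3, draws=[3, 2, 2], offspring=[3, 1, 1], Z_1=5
gen 1: Z_1=5, draws=[2, 2, 3, 2, 2], offspring=[1, 1, 3, 1, 1], Z_2=7
gen 2: Z_2=7, draws=[0, 3, 2, 1, 2, 2, 3], offspring=[0, 3, 1, 1, 1, 1, 3], Z_3=10
gen 3: Z_3=10, draws=[1, 0, 2, 3, 1, 3, 3, 3, 3, 2], offspring=[1, 0, 1, 3, 1, 3, 3, 3, 3, 1], Z_4=19

19


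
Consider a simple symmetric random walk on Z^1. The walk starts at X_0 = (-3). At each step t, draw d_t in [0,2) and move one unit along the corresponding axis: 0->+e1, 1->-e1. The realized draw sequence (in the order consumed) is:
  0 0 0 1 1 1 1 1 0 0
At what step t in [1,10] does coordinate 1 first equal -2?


t=0: X=(-3), d=0 → +e1, X_1=(-2)
t=1: X=(-2), d=0 → +e1, X_2=(-1)
t=2: X=(-1), d=0 → +e1, X_3=(0)
t=3: X=(0), d=1 → -e1, X_4=(-1)
t=4: X=(-1), d=1 → -e1, X_5=(-2)
t=5: X=(-2), d=1 → -e1, X_6=(-3)
t=6: X=(-3), d=1 → -e1, X_7=(-4)
t=7: X=(-4), d=1 → -e1, X_8=(-5)
t=8: X=(-5), d=0 → +e1, X_9=(-4)
t=9: X=(-4), d=0 → +e1, X_10=(-3)

1


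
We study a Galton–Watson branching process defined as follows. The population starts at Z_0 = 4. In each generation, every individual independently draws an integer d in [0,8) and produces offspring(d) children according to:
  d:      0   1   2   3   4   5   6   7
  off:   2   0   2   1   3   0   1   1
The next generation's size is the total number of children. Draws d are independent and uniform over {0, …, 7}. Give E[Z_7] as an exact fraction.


Outcome values over d=0..7: [2, 0, 2, 1, 3, 0, 1, 1]
Σy = 10, Σy² = 20, M = 8
μ = 10/8 = 5/4,  σ² = 20/8 − (5/4)² = 15/16
E[Z_0] = 4
E[Z_1] = 5/4·E[Z_0] = 5
E[Z_2] = 5/4·E[Z_1] = 25/4
E[Z_3] = 5/4·E[Z_2] = 125/16
E[Z_4] = 5/4·E[Z_3] = 625/64
E[Z_5] = 5/4·E[Z_4] = 3125/256
E[Z_6] = 5/4·E[Z_5] = 15625/1024
E[Z_7] = 5/4·E[Z_6] = 78125/4096

78125/4096


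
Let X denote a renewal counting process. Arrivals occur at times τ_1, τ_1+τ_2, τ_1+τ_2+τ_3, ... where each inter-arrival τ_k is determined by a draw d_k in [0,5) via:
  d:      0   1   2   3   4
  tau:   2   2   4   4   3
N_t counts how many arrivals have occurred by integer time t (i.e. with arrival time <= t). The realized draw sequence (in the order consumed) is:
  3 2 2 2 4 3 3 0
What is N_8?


2

draw d_1=3: τ_1=4, arrival time A_1=4
draw d_2=2: τ_2=4, arrival time A_2=8
draw d_3=2: τ_3=4, arrival time A_3=12
draw d_4=2: τ_4=4, arrival time A_4=16
draw d_5=4: τ_5=3, arrival time A_5=19
draw d_6=3: τ_6=4, arrival time A_6=23
draw d_7=3: τ_7=4, arrival time A_7=27
draw d_8=0: τ_8=2, arrival time A_8=29
N_t over t=0..8: 0:0 1:0 2:0 3:0 4:1 5:1 6:1 7:1 8:2


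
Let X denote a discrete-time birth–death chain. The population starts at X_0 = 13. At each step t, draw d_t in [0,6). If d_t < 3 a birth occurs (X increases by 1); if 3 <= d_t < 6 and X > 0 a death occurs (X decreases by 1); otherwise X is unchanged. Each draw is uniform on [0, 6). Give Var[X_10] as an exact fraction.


X can drop by at most 1 per step and X_0 = 13 > T = 10, so X_t >= 13 − t >= 3 > 0 for every t <= 10: the floor at 0 (the 'and X > 0' condition) never binds. Hence X_10 = X_0 + Σ_{t<10} Y_t with i.i.d. increments Y_t = y(d_t) ∈ {+1, −1, 0}.
Outcome values over d=0..5: [1, 1, 1, -1, -1, -1]
Σy = 0, Σy² = 6, M = 6
μ = 0/6 = 0,  σ² = 6/6 − (0)² = 1
Independent increments: Var[X_10] = 10·σ² = 10·(1) = 10

10


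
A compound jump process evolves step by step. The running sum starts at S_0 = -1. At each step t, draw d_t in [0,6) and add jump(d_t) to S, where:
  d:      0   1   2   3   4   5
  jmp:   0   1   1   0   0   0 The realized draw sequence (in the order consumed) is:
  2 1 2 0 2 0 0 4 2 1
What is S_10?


t=0: S=-1, d=2, jump=1, S_1=0
t=1: S=0, d=1, jump=1, S_2=1
t=2: S=1, d=2, jump=1, S_3=2
t=3: S=2, d=0, jump=0, S_4=2
t=4: S=2, d=2, jump=1, S_5=3
t=5: S=3, d=0, jump=0, S_6=3
t=6: S=3, d=0, jump=0, S_7=3
t=7: S=3, d=4, jump=0, S_8=3
t=8: S=3, d=2, jump=1, S_9=4
t=9: S=4, d=1, jump=1, S_10=5

5


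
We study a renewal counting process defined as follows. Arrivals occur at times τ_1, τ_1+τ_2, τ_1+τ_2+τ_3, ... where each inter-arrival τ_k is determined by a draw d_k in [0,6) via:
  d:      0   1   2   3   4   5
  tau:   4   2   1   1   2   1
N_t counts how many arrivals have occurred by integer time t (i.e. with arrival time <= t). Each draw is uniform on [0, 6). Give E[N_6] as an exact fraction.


5569/1728

Inter-arrival values over d=0..5: [4, 2, 1, 1, 2, 1]
Each d has probability 1/6, so the pmf of τ is: f(1) = 1/2, f(2) = 1/3, f(4) = 1/6
Renewal equation for m(n) = E[N_n]: condition on τ_1 = k (if k <= n, one arrival plus a fresh copy on the remaining n−k steps): m(n) = F(n) + Σ_{k<=n} f(k)·m(n−k), where F(n) = P(τ <= n) and m(0) = 0
m(1) = F(1) = 1/2
m(2) = F(2) + f(1)·m(1) = 5/6 + 1/2·1/2 = 13/12
m(3) = F(3) + f(1)·m(2) + f(2)·m(1) = 5/6 + 1/2·13/12 + 1/3·1/2 = 37/24
m(4) = F(4) + f(1)·m(3) + f(2)·m(2) = 1 + 1/2·37/24 + 1/3·13/12 = 307/144
m(5) = F(5) + f(1)·m(4) + f(2)·m(3) + f(4)·m(1) = 1 + 1/2·307/144 + 1/3·37/24 + 1/6·1/2 = 767/288
m(6) = F(6) + f(1)·m(5) + f(2)·m(4) + f(4)·m(2) = 1 + 1/2·767/288 + 1/3·307/144 + 1/6·13/12 = 5569/1728
E[N_6] = m(6) = 5569/1728


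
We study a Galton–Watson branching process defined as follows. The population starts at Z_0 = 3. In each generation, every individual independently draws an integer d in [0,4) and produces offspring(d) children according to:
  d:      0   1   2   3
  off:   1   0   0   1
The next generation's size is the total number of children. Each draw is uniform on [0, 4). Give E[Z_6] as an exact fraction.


Outcome values over d=0..3: [1, 0, 0, 1]
Σy = 2, Σy² = 2, M = 4
μ = 2/4 = 1/2,  σ² = 2/4 − (1/2)² = 1/4
E[Z_0] = 3
E[Z_1] = 1/2·E[Z_0] = 3/2
E[Z_2] = 1/2·E[Z_1] = 3/4
E[Z_3] = 1/2·E[Z_2] = 3/8
E[Z_4] = 1/2·E[Z_3] = 3/16
E[Z_5] = 1/2·E[Z_4] = 3/32
E[Z_6] = 1/2·E[Z_5] = 3/64

3/64


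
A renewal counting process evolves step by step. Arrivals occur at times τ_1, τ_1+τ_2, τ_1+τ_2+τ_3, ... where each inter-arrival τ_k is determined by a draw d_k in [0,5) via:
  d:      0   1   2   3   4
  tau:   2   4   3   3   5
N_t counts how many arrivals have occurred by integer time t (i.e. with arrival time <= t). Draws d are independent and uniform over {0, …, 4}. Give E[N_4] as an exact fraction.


Inter-arrival values over d=0..4: [2, 4, 3, 3, 5]
Each d has probability 1/5, so the pmf of τ is: f(2) = 1/5, f(3) = 2/5, f(4) = 1/5, f(5) = 1/5
Renewal equation for m(n) = E[N_n]: condition on τ_1 = k (if k <= n, one arrival plus a fresh copy on the remaining n−k steps): m(n) = F(n) + Σ_{k<=n} f(k)·m(n−k), where F(n) = P(τ <= n) and m(0) = 0
m(1) = F(1) = 0
m(2) = F(2) = 1/5
m(3) = F(3) = 3/5
m(4) = F(4) + f(2)·m(2) = 4/5 + 1/5·1/5 = 21/25
E[N_4] = m(4) = 21/25

21/25


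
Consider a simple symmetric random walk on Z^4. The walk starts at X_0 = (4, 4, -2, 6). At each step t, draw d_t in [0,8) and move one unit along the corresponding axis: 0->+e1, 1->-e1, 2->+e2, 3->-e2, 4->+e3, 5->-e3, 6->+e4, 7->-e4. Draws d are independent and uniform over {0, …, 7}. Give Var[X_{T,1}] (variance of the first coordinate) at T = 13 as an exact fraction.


13/4

Outcome values over d=0..7: [1, -1, 0, 0, 0, 0, 0, 0]
Σy = 0, Σy² = 2, M = 8
μ = 0/8 = 0,  σ² = 2/8 − (0)² = 1/4
Independent increments: Var[X_13] = 13·σ² = 13·(1/4) = 13/4


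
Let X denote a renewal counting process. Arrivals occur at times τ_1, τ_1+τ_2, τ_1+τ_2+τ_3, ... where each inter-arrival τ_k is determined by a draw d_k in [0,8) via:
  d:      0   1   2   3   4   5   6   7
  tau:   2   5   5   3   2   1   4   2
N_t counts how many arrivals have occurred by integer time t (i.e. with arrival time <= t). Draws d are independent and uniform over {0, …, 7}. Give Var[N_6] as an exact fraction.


40841038719/68719476736

Inter-arrival values over d=0..7: [2, 5, 5, 3, 2, 1, 4, 2]
Each d has probability 1/8, so the pmf of τ is: f(1) = 1/8, f(2) = 3/8, f(3) = 1/8, f(4) = 1/8, f(5) = 1/4
Let p_n(j) = P(N_n = j), with p_0 = [1]. Condition on τ_1: p_n(0) = P(τ > n), and for j >= 1, p_n(j) = Σ_{k<=n} f(k)·p_{n−k}(j−1)
p_1 = [7/8, 1/8]  (j = 0..1)
p_2 = [1/2, 31/64, 1/64]  (j = 0..2)
p_3 = [3/8, 33/64, 55/512, 1/512]  (j = 0..3)
p_4 = [1/4, 15/32, 67/256, 79/4096, 1/4096]  (j = 0..4)
p_5 = [0, 19/32, 21/64, 307/4096, 103/32768, 1/32768]  (j = 0..5)
p_6 = [0, 27/64, 13/32, 633/4096, 69/4096, 127/262144, 1/262144]  (j = 0..6)
E[N_6] = Σ j·p_6(j) = 463425/262144;  E[N_6²] = Σ j²·p_6(j) = 975051/262144
Var[N_6] = 975051/262144 − (463425/262144)² = 40841038719/68719476736


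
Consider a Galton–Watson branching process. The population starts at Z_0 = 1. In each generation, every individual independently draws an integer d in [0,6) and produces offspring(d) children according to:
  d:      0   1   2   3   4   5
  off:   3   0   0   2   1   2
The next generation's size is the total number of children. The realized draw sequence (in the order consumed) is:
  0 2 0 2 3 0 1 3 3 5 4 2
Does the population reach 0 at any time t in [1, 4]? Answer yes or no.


no

gen 0: Z_0=1, draws=[0], offspring=[3], Z_1=3
gen 1: Z_1=3, draws=[2, 0, 2], offspring=[0, 3, 0], Z_2=3
gen 2: Z_2=3, draws=[3, 0, 1], offspring=[2, 3, 0], Z_3=5
gen 3: Z_3=5, draws=[3, 3, 5, 4, 2], offspring=[2, 2, 2, 1, 0], Z_4=7


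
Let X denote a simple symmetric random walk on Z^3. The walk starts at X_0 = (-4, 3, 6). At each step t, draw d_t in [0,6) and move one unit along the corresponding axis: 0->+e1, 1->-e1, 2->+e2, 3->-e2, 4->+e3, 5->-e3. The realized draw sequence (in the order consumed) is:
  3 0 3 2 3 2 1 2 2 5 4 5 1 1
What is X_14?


t=0: X=(-4, 3, 6), d=3 → -e2, X_1=(-4, 2, 6)
t=1: X=(-4, 2, 6), d=0 → +e1, X_2=(-3, 2, 6)
t=2: X=(-3, 2, 6), d=3 → -e2, X_3=(-3, 1, 6)
t=3: X=(-3, 1, 6), d=2 → +e2, X_4=(-3, 2, 6)
t=4: X=(-3, 2, 6), d=3 → -e2, X_5=(-3, 1, 6)
t=5: X=(-3, 1, 6), d=2 → +e2, X_6=(-3, 2, 6)
t=6: X=(-3, 2, 6), d=1 → -e1, X_7=(-4, 2, 6)
t=7: X=(-4, 2, 6), d=2 → +e2, X_8=(-4, 3, 6)
t=8: X=(-4, 3, 6), d=2 → +e2, X_9=(-4, 4, 6)
t=9: X=(-4, 4, 6), d=5 → -e3, X_10=(-4, 4, 5)
t=10: X=(-4, 4, 5), d=4 → +e3, X_11=(-4, 4, 6)
t=11: X=(-4, 4, 6), d=5 → -e3, X_12=(-4, 4, 5)
t=12: X=(-4, 4, 5), d=1 → -e1, X_13=(-5, 4, 5)
t=13: X=(-5, 4, 5), d=1 → -e1, X_14=(-6, 4, 5)

(-6, 4, 5)


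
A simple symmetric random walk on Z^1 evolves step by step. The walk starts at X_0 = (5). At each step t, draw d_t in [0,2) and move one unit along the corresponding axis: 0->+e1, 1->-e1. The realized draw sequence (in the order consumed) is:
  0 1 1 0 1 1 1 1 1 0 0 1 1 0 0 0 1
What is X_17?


(2)

t=0: X=(5), d=0 → +e1, X_1=(6)
t=1: X=(6), d=1 → -e1, X_2=(5)
t=2: X=(5), d=1 → -e1, X_3=(4)
t=3: X=(4), d=0 → +e1, X_4=(5)
t=4: X=(5), d=1 → -e1, X_5=(4)
t=5: X=(4), d=1 → -e1, X_6=(3)
t=6: X=(3), d=1 → -e1, X_7=(2)
t=7: X=(2), d=1 → -e1, X_8=(1)
t=8: X=(1), d=1 → -e1, X_9=(0)
t=9: X=(0), d=0 → +e1, X_10=(1)
t=10: X=(1), d=0 → +e1, X_11=(2)
t=11: X=(2), d=1 → -e1, X_12=(1)
t=12: X=(1), d=1 → -e1, X_13=(0)
t=13: X=(0), d=0 → +e1, X_14=(1)
t=14: X=(1), d=0 → +e1, X_15=(2)
t=15: X=(2), d=0 → +e1, X_16=(3)
t=16: X=(3), d=1 → -e1, X_17=(2)


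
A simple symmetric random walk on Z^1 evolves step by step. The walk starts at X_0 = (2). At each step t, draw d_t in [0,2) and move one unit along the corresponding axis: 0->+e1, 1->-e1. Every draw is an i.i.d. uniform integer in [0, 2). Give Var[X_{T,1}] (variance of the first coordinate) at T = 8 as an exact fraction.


8

Outcome values over d=0..1: [1, -1]
Σy = 0, Σy² = 2, M = 2
μ = 0/2 = 0,  σ² = 2/2 − (0)² = 1
Independent increments: Var[X_8] = 8·σ² = 8·(1) = 8


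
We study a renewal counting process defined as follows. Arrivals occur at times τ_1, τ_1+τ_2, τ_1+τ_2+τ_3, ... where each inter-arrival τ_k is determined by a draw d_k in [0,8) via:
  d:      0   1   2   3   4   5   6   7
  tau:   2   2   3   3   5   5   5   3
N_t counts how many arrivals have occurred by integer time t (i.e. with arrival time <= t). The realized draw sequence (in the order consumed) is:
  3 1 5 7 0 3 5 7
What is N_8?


draw d_1=3: τ_1=3, arrival time A_1=3
draw d_2=1: τ_2=2, arrival time A_2=5
draw d_3=5: τ_3=5, arrival time A_3=10
draw d_4=7: τ_4=3, arrival time A_4=13
draw d_5=0: τ_5=2, arrival time A_5=15
draw d_6=3: τ_6=3, arrival time A_6=18
draw d_7=5: τ_7=5, arrival time A_7=23
draw d_8=7: τ_8=3, arrival time A_8=26
N_t over t=0..8: 0:0 1:0 2:0 3:1 4:1 5:2 6:2 7:2 8:2

2


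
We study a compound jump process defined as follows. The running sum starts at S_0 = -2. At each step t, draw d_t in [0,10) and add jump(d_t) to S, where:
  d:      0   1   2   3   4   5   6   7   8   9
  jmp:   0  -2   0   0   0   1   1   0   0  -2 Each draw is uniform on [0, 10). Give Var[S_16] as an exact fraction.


384/25

Outcome values over d=0..9: [0, -2, 0, 0, 0, 1, 1, 0, 0, -2]
Σy = -2, Σy² = 10, M = 10
μ = -2/10 = -1/5,  σ² = 10/10 − (-1/5)² = 24/25
Independent increments: Var[S_16] = 16·σ² = 16·(24/25) = 384/25


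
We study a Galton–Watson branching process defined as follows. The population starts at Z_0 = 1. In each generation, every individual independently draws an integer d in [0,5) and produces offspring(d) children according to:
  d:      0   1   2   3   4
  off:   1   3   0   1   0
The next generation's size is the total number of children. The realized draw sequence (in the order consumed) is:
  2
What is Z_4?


0

gen 0: Z_0=1, draws=[2], offspring=[0], Z_1=0
gen 1: Z_1=0, draws=[], offspring=[], Z_2=0
gen 2: Z_2=0, draws=[], offspring=[], Z_3=0
gen 3: Z_3=0, draws=[], offspring=[], Z_4=0
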